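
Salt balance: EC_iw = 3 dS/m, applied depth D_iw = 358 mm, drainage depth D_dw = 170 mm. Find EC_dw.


EC_dw = EC_iw * D_iw / D_dw
EC_dw = 3 * 358 / 170
EC_dw = 1074 / 170

6.3176 dS/m


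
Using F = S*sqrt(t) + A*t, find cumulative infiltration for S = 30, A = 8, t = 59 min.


F = S*sqrt(t) + A*t
F = 30*sqrt(59) + 8*59
F = 30*7.681146 + 472

702.4344 mm


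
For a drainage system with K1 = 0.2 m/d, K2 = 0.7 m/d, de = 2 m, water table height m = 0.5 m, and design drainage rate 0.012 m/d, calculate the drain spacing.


S^2 = 8*K2*de*m/q + 4*K1*m^2/q
S^2 = 8*0.7*2*0.5/0.012 + 4*0.2*0.5^2/0.012
S = sqrt(483.3333)

21.9848 m


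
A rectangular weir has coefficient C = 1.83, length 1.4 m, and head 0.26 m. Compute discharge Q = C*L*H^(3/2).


Q = C * L * H^(3/2) = 1.83 * 1.4 * 0.26^1.5 = 1.83 * 1.4 * 0.132575

0.3397 m^3/s


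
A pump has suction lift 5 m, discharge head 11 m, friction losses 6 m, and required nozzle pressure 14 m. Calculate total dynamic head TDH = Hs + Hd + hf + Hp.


TDH = Hs + Hd + hf + Hp = 5 + 11 + 6 + 14 = 36

36 m


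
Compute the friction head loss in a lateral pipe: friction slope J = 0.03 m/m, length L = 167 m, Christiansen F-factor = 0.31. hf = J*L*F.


hf = J * L * F = 0.03 * 167 * 0.31 = 1.5531 m

1.5531 m


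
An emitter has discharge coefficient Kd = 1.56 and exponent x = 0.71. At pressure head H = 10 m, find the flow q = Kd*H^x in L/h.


q = Kd * H^x = 1.56 * 10^0.71 = 1.56 * 5.128614

8.0006 L/h


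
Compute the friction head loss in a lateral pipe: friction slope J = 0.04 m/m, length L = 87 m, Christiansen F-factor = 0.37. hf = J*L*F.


hf = J * L * F = 0.04 * 87 * 0.37 = 1.2876 m

1.2876 m


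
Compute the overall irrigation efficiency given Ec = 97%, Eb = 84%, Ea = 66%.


Ec = 0.97, Eb = 0.84, Ea = 0.66
E = 0.97 * 0.84 * 0.66 * 100 = 53.7768%

53.7768 %


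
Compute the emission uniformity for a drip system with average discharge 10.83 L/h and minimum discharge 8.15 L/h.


EU = (q_min/q_avg)*100 = (8.15/10.83)*100 = 75.2539%

75.2539 %


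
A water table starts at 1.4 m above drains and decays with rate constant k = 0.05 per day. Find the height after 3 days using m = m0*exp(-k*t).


m = m0 * exp(-k*t)
m = 1.4 * exp(-0.05 * 3)
m = 1.4 * exp(-0.1500)

1.2050 m


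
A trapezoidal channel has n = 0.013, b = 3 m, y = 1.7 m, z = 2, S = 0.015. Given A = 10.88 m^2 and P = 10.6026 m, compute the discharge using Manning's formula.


R = A/P = 10.88/10.6026 = 1.026163
Q = (1/0.013) * 10.88 * 1.026163^(2/3) * 0.015^0.5

104.2819 m^3/s


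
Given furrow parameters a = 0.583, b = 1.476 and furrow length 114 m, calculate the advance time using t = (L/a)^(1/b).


t = (L/a)^(1/b)
t = (114/0.583)^(1/1.476)
t = 195.540309^(1/1.476)

35.6721 min


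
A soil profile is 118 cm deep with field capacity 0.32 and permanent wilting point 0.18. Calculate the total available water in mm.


AWC = (FC - PWP) * d * 10
AWC = (0.32 - 0.18) * 118 * 10
AWC = 0.1400 * 118 * 10

165.2000 mm


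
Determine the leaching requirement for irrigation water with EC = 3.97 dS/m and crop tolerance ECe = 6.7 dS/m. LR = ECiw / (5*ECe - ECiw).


LR = ECiw / (5*ECe - ECiw)
LR = 3.97 / (5*6.7 - 3.97)
LR = 3.97 / 29.5300

0.1344


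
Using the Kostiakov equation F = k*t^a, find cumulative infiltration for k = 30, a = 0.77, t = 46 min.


F = k * t^a = 30 * 46^0.77
F = 30 * 19.068807

572.0642 mm


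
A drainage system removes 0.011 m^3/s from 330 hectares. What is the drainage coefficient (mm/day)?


DC = Q * 86400 / (A * 10000) * 1000
DC = 0.011 * 86400 / (330 * 10000) * 1000
DC = 950400.0000 / 3300000

0.2880 mm/day


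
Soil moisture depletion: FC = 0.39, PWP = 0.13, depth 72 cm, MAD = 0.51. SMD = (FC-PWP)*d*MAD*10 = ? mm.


SMD = (FC - PWP) * d * MAD * 10
SMD = (0.39 - 0.13) * 72 * 0.51 * 10
SMD = 0.2600 * 72 * 0.51 * 10

95.4720 mm


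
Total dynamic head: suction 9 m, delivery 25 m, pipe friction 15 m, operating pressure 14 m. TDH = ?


TDH = Hs + Hd + hf + Hp = 9 + 25 + 15 + 14 = 63

63 m


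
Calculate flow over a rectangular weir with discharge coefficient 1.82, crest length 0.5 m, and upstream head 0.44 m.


Q = C * L * H^(3/2) = 1.82 * 0.5 * 0.44^1.5 = 1.82 * 0.5 * 0.291863

0.2656 m^3/s


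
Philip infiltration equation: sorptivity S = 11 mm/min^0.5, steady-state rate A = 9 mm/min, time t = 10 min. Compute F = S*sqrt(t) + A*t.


F = S*sqrt(t) + A*t
F = 11*sqrt(10) + 9*10
F = 11*3.162278 + 90

124.7851 mm


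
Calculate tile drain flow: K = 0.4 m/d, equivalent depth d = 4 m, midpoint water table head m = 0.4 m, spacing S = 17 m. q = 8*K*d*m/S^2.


q = 8*K*d*m/S^2
q = 8*0.4*4*0.4/17^2
q = 5.1200 / 289

0.0177 m/d


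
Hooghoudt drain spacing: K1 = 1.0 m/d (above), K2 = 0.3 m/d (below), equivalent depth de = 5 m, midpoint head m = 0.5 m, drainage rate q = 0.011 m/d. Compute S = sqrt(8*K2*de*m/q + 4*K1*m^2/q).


S^2 = 8*K2*de*m/q + 4*K1*m^2/q
S^2 = 8*0.3*5*0.5/0.011 + 4*1.0*0.5^2/0.011
S = sqrt(636.3636)

25.2262 m


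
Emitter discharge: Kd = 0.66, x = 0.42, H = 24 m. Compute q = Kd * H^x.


q = Kd * H^x = 0.66 * 24^0.42 = 0.66 * 3.799170

2.5075 L/h


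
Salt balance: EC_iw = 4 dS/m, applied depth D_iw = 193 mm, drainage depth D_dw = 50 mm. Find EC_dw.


EC_dw = EC_iw * D_iw / D_dw
EC_dw = 4 * 193 / 50
EC_dw = 772 / 50

15.4400 dS/m


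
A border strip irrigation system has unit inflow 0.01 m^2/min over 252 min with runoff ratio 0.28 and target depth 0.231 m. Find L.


L = q*t/((1+r)*Z)
L = 0.01*252/((1+0.28)*0.231)
L = 2.52/0.29568

8.5227 m


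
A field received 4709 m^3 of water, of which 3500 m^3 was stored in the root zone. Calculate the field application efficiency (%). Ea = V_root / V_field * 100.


Ea = V_root / V_field * 100 = 3500 / 4709 * 100 = 74.3258%

74.3258 %


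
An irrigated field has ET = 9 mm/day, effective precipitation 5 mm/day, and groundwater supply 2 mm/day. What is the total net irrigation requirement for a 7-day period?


Daily deficit = ET - Pe - GW = 9 - 5 - 2 = 2 mm/day
NIR = 2 * 7 = 14 mm

14.0000 mm


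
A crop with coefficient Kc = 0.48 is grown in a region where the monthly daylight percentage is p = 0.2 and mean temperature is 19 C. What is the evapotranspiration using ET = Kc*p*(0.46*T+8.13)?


ET = Kc * p * (0.46*T + 8.13)
ET = 0.48 * 0.2 * (0.46*19 + 8.13)
ET = 0.48 * 0.2 * 16.8700

1.6195 mm/day


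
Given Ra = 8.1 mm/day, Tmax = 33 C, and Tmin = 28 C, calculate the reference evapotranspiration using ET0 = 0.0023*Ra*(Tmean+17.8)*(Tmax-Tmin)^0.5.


Tmean = (Tmax + Tmin)/2 = (33 + 28)/2 = 30.5
ET0 = 0.0023 * 8.1 * (30.5 + 17.8) * sqrt(33 - 28)
ET0 = 0.0023 * 8.1 * 48.3 * 2.236068

2.0121 mm/day


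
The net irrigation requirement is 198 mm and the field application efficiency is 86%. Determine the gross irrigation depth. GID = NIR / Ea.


Ea = 86% = 0.86
GID = NIR / Ea = 198 / 0.86 = 230.2326 mm

230.2326 mm


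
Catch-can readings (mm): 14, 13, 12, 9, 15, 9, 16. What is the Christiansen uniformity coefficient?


mean = 12.571429 mm
MAD = 2.204082 mm
CU = (1 - 2.204082/12.571429)*100

82.4675 %


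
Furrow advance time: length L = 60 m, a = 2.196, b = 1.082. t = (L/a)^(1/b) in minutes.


t = (L/a)^(1/b)
t = (60/2.196)^(1/1.082)
t = 27.322404^(1/1.082)

21.2643 min


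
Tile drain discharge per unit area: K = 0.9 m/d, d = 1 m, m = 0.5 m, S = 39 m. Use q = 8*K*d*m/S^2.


q = 8*K*d*m/S^2
q = 8*0.9*1*0.5/39^2
q = 3.6000 / 1521

0.0024 m/d


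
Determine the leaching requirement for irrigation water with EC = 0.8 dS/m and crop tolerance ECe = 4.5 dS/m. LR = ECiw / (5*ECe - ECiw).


LR = ECiw / (5*ECe - ECiw)
LR = 0.8 / (5*4.5 - 0.8)
LR = 0.8 / 21.7000

0.0369


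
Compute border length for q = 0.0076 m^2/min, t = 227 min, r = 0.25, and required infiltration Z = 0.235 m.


L = q*t/((1+r)*Z)
L = 0.0076*227/((1+0.25)*0.235)
L = 1.7252/0.29375

5.8730 m


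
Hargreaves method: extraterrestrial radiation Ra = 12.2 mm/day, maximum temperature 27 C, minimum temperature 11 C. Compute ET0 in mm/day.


Tmean = (Tmax + Tmin)/2 = (27 + 11)/2 = 19.0
ET0 = 0.0023 * 12.2 * (19.0 + 17.8) * sqrt(27 - 11)
ET0 = 0.0023 * 12.2 * 36.8 * 4.000000

4.1304 mm/day


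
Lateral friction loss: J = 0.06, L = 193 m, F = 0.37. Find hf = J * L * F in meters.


hf = J * L * F = 0.06 * 193 * 0.37 = 4.2846 m

4.2846 m


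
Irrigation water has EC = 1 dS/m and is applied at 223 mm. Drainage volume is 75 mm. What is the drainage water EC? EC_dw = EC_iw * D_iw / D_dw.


EC_dw = EC_iw * D_iw / D_dw
EC_dw = 1 * 223 / 75
EC_dw = 223 / 75

2.9733 dS/m


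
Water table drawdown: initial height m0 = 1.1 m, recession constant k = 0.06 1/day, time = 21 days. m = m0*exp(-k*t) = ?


m = m0 * exp(-k*t)
m = 1.1 * exp(-0.06 * 21)
m = 1.1 * exp(-1.2600)

0.3120 m


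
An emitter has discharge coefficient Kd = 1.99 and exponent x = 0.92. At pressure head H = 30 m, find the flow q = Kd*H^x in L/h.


q = Kd * H^x = 1.99 * 30^0.92 = 1.99 * 22.853439

45.4783 L/h


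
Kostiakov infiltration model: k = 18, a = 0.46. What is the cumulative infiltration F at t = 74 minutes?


F = k * t^a = 18 * 74^0.46
F = 18 * 7.241801

130.3524 mm


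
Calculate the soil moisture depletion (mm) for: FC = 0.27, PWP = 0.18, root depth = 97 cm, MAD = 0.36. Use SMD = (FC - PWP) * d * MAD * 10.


SMD = (FC - PWP) * d * MAD * 10
SMD = (0.27 - 0.18) * 97 * 0.36 * 10
SMD = 0.0900 * 97 * 0.36 * 10

31.4280 mm


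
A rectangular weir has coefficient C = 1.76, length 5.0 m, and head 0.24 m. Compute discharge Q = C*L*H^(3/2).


Q = C * L * H^(3/2) = 1.76 * 5.0 * 0.24^1.5 = 1.76 * 5.0 * 0.117576

1.0347 m^3/s


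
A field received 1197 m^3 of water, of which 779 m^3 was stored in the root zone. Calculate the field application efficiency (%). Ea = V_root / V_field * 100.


Ea = V_root / V_field * 100 = 779 / 1197 * 100 = 65.0794%

65.0794 %


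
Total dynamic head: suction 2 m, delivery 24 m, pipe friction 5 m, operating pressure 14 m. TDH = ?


TDH = Hs + Hd + hf + Hp = 2 + 24 + 5 + 14 = 45

45 m


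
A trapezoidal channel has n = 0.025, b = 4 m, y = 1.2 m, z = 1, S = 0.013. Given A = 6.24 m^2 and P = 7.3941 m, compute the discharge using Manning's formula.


R = A/P = 6.24/7.3941 = 0.843916
Q = (1/0.025) * 6.24 * 0.843916^(2/3) * 0.013^0.5

25.4145 m^3/s


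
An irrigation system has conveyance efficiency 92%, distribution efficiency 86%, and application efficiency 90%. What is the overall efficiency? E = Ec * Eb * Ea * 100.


Ec = 0.92, Eb = 0.86, Ea = 0.9
E = 0.92 * 0.86 * 0.9 * 100 = 71.2080%

71.2080 %


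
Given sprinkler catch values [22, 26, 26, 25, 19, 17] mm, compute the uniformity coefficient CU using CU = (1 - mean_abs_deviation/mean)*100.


mean = 22.500000 mm
MAD = 3.166667 mm
CU = (1 - 3.166667/22.500000)*100

85.9259 %


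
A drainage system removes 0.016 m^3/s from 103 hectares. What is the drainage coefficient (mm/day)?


DC = Q * 86400 / (A * 10000) * 1000
DC = 0.016 * 86400 / (103 * 10000) * 1000
DC = 1382400.0000 / 1030000

1.3421 mm/day


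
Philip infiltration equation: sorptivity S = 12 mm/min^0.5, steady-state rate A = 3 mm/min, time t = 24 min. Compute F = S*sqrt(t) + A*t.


F = S*sqrt(t) + A*t
F = 12*sqrt(24) + 3*24
F = 12*4.898979 + 72

130.7877 mm


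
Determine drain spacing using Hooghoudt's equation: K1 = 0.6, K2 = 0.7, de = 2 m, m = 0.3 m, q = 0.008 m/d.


S^2 = 8*K2*de*m/q + 4*K1*m^2/q
S^2 = 8*0.7*2*0.3/0.008 + 4*0.6*0.3^2/0.008
S = sqrt(447.0000)

21.1424 m


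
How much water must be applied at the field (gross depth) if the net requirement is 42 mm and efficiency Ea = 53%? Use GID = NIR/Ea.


Ea = 53% = 0.53
GID = NIR / Ea = 42 / 0.53 = 79.2453 mm

79.2453 mm


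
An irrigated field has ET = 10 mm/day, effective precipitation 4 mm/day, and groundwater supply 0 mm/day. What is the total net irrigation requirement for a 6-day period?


Daily deficit = ET - Pe - GW = 10 - 4 - 0 = 6 mm/day
NIR = 6 * 6 = 36 mm

36.0000 mm


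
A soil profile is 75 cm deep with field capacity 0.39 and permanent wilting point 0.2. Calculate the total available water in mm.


AWC = (FC - PWP) * d * 10
AWC = (0.39 - 0.2) * 75 * 10
AWC = 0.1900 * 75 * 10

142.5000 mm


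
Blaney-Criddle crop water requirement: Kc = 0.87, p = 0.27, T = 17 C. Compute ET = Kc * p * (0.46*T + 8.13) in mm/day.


ET = Kc * p * (0.46*T + 8.13)
ET = 0.87 * 0.27 * (0.46*17 + 8.13)
ET = 0.87 * 0.27 * 15.9500

3.7467 mm/day


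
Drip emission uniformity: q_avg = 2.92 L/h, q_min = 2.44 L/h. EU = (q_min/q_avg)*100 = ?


EU = (q_min/q_avg)*100 = (2.44/2.92)*100 = 83.5616%

83.5616 %


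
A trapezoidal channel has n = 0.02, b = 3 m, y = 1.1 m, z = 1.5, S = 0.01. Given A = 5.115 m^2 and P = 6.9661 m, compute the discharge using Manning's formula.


R = A/P = 5.115/6.9661 = 0.734270
Q = (1/0.02) * 5.115 * 0.734270^(2/3) * 0.01^0.5

20.8155 m^3/s


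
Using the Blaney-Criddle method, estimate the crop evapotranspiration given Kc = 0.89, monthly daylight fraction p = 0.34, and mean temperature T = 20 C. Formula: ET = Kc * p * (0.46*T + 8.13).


ET = Kc * p * (0.46*T + 8.13)
ET = 0.89 * 0.34 * (0.46*20 + 8.13)
ET = 0.89 * 0.34 * 17.3300

5.2441 mm/day


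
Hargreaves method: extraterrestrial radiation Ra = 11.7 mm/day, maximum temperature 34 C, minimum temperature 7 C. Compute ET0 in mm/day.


Tmean = (Tmax + Tmin)/2 = (34 + 7)/2 = 20.5
ET0 = 0.0023 * 11.7 * (20.5 + 17.8) * sqrt(34 - 7)
ET0 = 0.0023 * 11.7 * 38.3 * 5.196152

5.3554 mm/day


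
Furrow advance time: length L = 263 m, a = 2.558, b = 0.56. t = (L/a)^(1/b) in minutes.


t = (L/a)^(1/b)
t = (263/2.558)^(1/0.56)
t = 102.814699^(1/0.56)

3917.0195 min


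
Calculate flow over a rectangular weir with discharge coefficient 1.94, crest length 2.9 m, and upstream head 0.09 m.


Q = C * L * H^(3/2) = 1.94 * 2.9 * 0.09^1.5 = 1.94 * 2.9 * 0.027000

0.1519 m^3/s


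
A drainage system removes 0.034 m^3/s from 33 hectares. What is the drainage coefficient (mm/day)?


DC = Q * 86400 / (A * 10000) * 1000
DC = 0.034 * 86400 / (33 * 10000) * 1000
DC = 2937600.0000 / 330000

8.9018 mm/day


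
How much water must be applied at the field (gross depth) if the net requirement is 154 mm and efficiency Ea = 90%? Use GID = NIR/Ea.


Ea = 90% = 0.9
GID = NIR / Ea = 154 / 0.9 = 171.1111 mm

171.1111 mm


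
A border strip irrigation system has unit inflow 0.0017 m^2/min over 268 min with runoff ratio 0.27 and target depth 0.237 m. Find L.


L = q*t/((1+r)*Z)
L = 0.0017*268/((1+0.27)*0.237)
L = 0.4556/0.30099

1.5137 m


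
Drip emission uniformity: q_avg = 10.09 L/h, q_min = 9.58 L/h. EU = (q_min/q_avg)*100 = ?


EU = (q_min/q_avg)*100 = (9.58/10.09)*100 = 94.9455%

94.9455 %


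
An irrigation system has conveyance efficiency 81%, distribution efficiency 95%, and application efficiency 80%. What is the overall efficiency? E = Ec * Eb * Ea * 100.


Ec = 0.81, Eb = 0.95, Ea = 0.8
E = 0.81 * 0.95 * 0.8 * 100 = 61.5600%

61.5600 %


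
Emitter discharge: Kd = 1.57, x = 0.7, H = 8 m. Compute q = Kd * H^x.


q = Kd * H^x = 1.57 * 8^0.7 = 1.57 * 4.287094

6.7307 L/h


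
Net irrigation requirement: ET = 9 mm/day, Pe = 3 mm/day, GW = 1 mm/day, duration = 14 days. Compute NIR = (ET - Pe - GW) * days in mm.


Daily deficit = ET - Pe - GW = 9 - 3 - 1 = 5 mm/day
NIR = 5 * 14 = 70 mm

70.0000 mm


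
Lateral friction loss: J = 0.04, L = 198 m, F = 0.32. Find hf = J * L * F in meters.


hf = J * L * F = 0.04 * 198 * 0.32 = 2.5344 m

2.5344 m


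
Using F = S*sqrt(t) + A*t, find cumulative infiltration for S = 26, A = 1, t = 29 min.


F = S*sqrt(t) + A*t
F = 26*sqrt(29) + 1*29
F = 26*5.385165 + 29

169.0143 mm


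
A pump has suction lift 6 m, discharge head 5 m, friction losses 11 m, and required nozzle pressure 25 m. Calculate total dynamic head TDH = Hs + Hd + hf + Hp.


TDH = Hs + Hd + hf + Hp = 6 + 5 + 11 + 25 = 47

47 m


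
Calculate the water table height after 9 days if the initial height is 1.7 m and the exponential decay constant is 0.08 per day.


m = m0 * exp(-k*t)
m = 1.7 * exp(-0.08 * 9)
m = 1.7 * exp(-0.7200)

0.8275 m


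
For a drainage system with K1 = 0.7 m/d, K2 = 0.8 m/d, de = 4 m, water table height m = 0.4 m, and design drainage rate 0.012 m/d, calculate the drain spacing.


S^2 = 8*K2*de*m/q + 4*K1*m^2/q
S^2 = 8*0.8*4*0.4/0.012 + 4*0.7*0.4^2/0.012
S = sqrt(890.6667)

29.8440 m


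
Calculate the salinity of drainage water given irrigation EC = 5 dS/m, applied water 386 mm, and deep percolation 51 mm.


EC_dw = EC_iw * D_iw / D_dw
EC_dw = 5 * 386 / 51
EC_dw = 1930 / 51

37.8431 dS/m


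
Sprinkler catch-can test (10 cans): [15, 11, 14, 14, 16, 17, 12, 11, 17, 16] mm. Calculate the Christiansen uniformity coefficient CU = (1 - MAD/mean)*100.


mean = 14.300000 mm
MAD = 1.900000 mm
CU = (1 - 1.900000/14.300000)*100

86.7133 %


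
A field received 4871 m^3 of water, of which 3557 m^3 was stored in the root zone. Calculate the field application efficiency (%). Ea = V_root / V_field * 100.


Ea = V_root / V_field * 100 = 3557 / 4871 * 100 = 73.0240%

73.0240 %


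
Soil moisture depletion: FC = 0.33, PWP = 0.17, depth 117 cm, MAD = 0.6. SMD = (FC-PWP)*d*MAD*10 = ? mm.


SMD = (FC - PWP) * d * MAD * 10
SMD = (0.33 - 0.17) * 117 * 0.6 * 10
SMD = 0.1600 * 117 * 0.6 * 10

112.3200 mm


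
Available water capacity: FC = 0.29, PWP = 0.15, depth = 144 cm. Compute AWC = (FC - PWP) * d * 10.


AWC = (FC - PWP) * d * 10
AWC = (0.29 - 0.15) * 144 * 10
AWC = 0.1400 * 144 * 10

201.6000 mm


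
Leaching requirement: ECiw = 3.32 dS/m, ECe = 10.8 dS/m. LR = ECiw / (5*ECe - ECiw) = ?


LR = ECiw / (5*ECe - ECiw)
LR = 3.32 / (5*10.8 - 3.32)
LR = 3.32 / 50.6800

0.0655


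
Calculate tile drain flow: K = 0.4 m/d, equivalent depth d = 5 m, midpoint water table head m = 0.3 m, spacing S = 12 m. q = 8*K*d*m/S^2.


q = 8*K*d*m/S^2
q = 8*0.4*5*0.3/12^2
q = 4.8000 / 144

0.0333 m/d


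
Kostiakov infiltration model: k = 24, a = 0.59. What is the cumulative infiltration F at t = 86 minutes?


F = k * t^a = 24 * 86^0.59
F = 24 * 13.846949

332.3268 mm


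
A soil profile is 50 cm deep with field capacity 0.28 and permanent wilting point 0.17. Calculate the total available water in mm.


AWC = (FC - PWP) * d * 10
AWC = (0.28 - 0.17) * 50 * 10
AWC = 0.1100 * 50 * 10

55.0000 mm


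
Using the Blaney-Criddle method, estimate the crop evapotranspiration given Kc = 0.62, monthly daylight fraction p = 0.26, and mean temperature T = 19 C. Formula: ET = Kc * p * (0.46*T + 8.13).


ET = Kc * p * (0.46*T + 8.13)
ET = 0.62 * 0.26 * (0.46*19 + 8.13)
ET = 0.62 * 0.26 * 16.8700

2.7194 mm/day


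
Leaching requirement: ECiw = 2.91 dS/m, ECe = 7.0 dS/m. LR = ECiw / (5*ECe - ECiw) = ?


LR = ECiw / (5*ECe - ECiw)
LR = 2.91 / (5*7.0 - 2.91)
LR = 2.91 / 32.0900

0.0907


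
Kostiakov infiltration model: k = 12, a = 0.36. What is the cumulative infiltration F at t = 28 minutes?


F = k * t^a = 12 * 28^0.36
F = 12 * 3.318768

39.8252 mm


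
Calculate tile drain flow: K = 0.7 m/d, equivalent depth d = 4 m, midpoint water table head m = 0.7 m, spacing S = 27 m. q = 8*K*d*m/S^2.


q = 8*K*d*m/S^2
q = 8*0.7*4*0.7/27^2
q = 15.6800 / 729

0.0215 m/d


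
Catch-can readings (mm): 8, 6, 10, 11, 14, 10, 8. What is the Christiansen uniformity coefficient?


mean = 9.571429 mm
MAD = 1.918367 mm
CU = (1 - 1.918367/9.571429)*100

79.9574 %


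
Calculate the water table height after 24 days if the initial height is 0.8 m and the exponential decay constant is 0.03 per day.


m = m0 * exp(-k*t)
m = 0.8 * exp(-0.03 * 24)
m = 0.8 * exp(-0.7200)

0.3894 m


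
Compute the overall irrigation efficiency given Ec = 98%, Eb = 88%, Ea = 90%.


Ec = 0.98, Eb = 0.88, Ea = 0.9
E = 0.98 * 0.88 * 0.9 * 100 = 77.6160%

77.6160 %


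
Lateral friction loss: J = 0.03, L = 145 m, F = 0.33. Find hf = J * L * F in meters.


hf = J * L * F = 0.03 * 145 * 0.33 = 1.4355 m

1.4355 m


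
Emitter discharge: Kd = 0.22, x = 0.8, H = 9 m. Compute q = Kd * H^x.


q = Kd * H^x = 0.22 * 9^0.8 = 0.22 * 5.799546

1.2759 L/h


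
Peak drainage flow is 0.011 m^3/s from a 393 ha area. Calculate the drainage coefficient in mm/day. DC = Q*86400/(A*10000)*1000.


DC = Q * 86400 / (A * 10000) * 1000
DC = 0.011 * 86400 / (393 * 10000) * 1000
DC = 950400.0000 / 3930000

0.2418 mm/day


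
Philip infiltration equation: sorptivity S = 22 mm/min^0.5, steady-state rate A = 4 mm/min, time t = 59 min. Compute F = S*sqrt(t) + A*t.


F = S*sqrt(t) + A*t
F = 22*sqrt(59) + 4*59
F = 22*7.681146 + 236

404.9852 mm


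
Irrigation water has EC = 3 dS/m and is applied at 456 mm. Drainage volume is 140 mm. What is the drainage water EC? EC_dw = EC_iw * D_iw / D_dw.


EC_dw = EC_iw * D_iw / D_dw
EC_dw = 3 * 456 / 140
EC_dw = 1368 / 140

9.7714 dS/m


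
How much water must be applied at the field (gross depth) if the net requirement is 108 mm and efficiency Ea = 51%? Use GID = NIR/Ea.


Ea = 51% = 0.51
GID = NIR / Ea = 108 / 0.51 = 211.7647 mm

211.7647 mm


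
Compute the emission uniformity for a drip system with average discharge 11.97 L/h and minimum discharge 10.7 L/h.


EU = (q_min/q_avg)*100 = (10.7/11.97)*100 = 89.3901%

89.3901 %


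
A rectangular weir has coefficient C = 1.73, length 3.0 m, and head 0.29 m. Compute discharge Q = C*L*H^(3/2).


Q = C * L * H^(3/2) = 1.73 * 3.0 * 0.29^1.5 = 1.73 * 3.0 * 0.156170

0.8105 m^3/s


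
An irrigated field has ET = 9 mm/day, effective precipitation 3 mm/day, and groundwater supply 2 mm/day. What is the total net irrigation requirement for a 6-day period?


Daily deficit = ET - Pe - GW = 9 - 3 - 2 = 4 mm/day
NIR = 4 * 6 = 24 mm

24.0000 mm


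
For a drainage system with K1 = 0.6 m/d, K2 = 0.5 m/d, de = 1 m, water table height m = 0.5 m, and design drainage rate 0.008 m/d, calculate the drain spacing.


S^2 = 8*K2*de*m/q + 4*K1*m^2/q
S^2 = 8*0.5*1*0.5/0.008 + 4*0.6*0.5^2/0.008
S = sqrt(325.0000)

18.0278 m


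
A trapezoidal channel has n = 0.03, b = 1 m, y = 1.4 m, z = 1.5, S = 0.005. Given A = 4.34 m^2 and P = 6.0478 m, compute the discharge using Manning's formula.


R = A/P = 4.34/6.0478 = 0.717616
Q = (1/0.03) * 4.34 * 0.717616^(2/3) * 0.005^0.5

8.1994 m^3/s


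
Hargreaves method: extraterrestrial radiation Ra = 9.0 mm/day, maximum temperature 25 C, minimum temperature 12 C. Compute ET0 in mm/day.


Tmean = (Tmax + Tmin)/2 = (25 + 12)/2 = 18.5
ET0 = 0.0023 * 9.0 * (18.5 + 17.8) * sqrt(25 - 12)
ET0 = 0.0023 * 9.0 * 36.3 * 3.605551

2.7092 mm/day


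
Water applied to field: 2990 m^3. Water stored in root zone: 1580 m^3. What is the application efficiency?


Ea = V_root / V_field * 100 = 1580 / 2990 * 100 = 52.8428%

52.8428 %


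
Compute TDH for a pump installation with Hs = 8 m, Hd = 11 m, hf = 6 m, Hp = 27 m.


TDH = Hs + Hd + hf + Hp = 8 + 11 + 6 + 27 = 52

52 m


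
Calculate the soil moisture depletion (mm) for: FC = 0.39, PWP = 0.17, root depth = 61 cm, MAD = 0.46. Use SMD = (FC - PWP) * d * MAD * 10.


SMD = (FC - PWP) * d * MAD * 10
SMD = (0.39 - 0.17) * 61 * 0.46 * 10
SMD = 0.2200 * 61 * 0.46 * 10

61.7320 mm


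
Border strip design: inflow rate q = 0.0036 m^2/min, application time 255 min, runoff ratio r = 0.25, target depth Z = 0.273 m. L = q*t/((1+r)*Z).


L = q*t/((1+r)*Z)
L = 0.0036*255/((1+0.25)*0.273)
L = 0.918/0.34125

2.6901 m


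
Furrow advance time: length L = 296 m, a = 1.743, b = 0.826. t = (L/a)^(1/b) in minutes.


t = (L/a)^(1/b)
t = (296/1.743)^(1/0.826)
t = 169.822146^(1/0.826)

500.9000 min


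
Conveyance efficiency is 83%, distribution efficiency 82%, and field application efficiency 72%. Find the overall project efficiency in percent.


Ec = 0.83, Eb = 0.82, Ea = 0.72
E = 0.83 * 0.82 * 0.72 * 100 = 49.0032%

49.0032 %


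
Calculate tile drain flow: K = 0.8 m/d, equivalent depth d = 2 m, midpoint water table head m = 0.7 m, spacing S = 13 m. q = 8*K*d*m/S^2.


q = 8*K*d*m/S^2
q = 8*0.8*2*0.7/13^2
q = 8.9600 / 169

0.0530 m/d


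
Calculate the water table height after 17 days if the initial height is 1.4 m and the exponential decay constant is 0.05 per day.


m = m0 * exp(-k*t)
m = 1.4 * exp(-0.05 * 17)
m = 1.4 * exp(-0.8500)

0.5984 m


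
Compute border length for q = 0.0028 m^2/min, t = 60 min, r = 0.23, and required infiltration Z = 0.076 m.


L = q*t/((1+r)*Z)
L = 0.0028*60/((1+0.23)*0.076)
L = 0.168/0.09348

1.7972 m


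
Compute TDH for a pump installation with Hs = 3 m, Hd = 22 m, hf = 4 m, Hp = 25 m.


TDH = Hs + Hd + hf + Hp = 3 + 22 + 4 + 25 = 54

54 m


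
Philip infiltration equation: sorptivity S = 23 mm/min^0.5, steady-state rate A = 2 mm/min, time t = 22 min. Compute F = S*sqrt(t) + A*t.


F = S*sqrt(t) + A*t
F = 23*sqrt(22) + 2*22
F = 23*4.690416 + 44

151.8796 mm


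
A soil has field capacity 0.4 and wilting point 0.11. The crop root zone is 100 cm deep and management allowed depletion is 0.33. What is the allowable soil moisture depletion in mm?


SMD = (FC - PWP) * d * MAD * 10
SMD = (0.4 - 0.11) * 100 * 0.33 * 10
SMD = 0.2900 * 100 * 0.33 * 10

95.7000 mm


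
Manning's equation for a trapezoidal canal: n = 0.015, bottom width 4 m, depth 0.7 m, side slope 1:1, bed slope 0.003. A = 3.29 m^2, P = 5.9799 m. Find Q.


R = A/P = 3.29/5.9799 = 0.550176
Q = (1/0.015) * 3.29 * 0.550176^(2/3) * 0.003^0.5

8.0662 m^3/s


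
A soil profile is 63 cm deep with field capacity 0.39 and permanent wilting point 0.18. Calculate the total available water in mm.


AWC = (FC - PWP) * d * 10
AWC = (0.39 - 0.18) * 63 * 10
AWC = 0.2100 * 63 * 10

132.3000 mm


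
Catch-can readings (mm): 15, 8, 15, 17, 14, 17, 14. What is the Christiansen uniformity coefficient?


mean = 14.285714 mm
MAD = 1.959184 mm
CU = (1 - 1.959184/14.285714)*100

86.2857 %


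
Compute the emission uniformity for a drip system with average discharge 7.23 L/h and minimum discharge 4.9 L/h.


EU = (q_min/q_avg)*100 = (4.9/7.23)*100 = 67.7732%

67.7732 %


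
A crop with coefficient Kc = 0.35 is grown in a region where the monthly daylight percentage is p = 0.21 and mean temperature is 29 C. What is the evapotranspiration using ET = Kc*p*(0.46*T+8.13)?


ET = Kc * p * (0.46*T + 8.13)
ET = 0.35 * 0.21 * (0.46*29 + 8.13)
ET = 0.35 * 0.21 * 21.4700

1.5780 mm/day


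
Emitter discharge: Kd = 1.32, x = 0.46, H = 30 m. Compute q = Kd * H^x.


q = Kd * H^x = 1.32 * 30^0.46 = 1.32 * 4.780527

6.3103 L/h


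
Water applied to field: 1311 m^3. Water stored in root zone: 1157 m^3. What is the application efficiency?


Ea = V_root / V_field * 100 = 1157 / 1311 * 100 = 88.2532%

88.2532 %


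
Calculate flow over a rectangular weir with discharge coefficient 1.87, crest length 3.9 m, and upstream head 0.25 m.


Q = C * L * H^(3/2) = 1.87 * 3.9 * 0.25^1.5 = 1.87 * 3.9 * 0.125000

0.9116 m^3/s


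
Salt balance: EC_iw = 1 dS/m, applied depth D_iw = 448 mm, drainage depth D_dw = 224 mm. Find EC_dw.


EC_dw = EC_iw * D_iw / D_dw
EC_dw = 1 * 448 / 224
EC_dw = 448 / 224

2.0000 dS/m


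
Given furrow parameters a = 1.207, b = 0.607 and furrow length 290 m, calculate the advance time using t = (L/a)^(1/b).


t = (L/a)^(1/b)
t = (290/1.207)^(1/0.607)
t = 240.265120^(1/0.607)

8357.1944 min


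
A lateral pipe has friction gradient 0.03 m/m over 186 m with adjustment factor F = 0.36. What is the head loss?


hf = J * L * F = 0.03 * 186 * 0.36 = 2.0088 m

2.0088 m


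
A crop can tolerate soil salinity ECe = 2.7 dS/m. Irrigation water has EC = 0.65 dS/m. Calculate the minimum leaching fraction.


LR = ECiw / (5*ECe - ECiw)
LR = 0.65 / (5*2.7 - 0.65)
LR = 0.65 / 12.8500

0.0506


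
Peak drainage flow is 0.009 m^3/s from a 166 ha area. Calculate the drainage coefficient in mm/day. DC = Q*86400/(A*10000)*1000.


DC = Q * 86400 / (A * 10000) * 1000
DC = 0.009 * 86400 / (166 * 10000) * 1000
DC = 777600.0000 / 1660000

0.4684 mm/day


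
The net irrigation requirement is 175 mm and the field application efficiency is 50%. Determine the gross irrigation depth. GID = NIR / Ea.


Ea = 50% = 0.5
GID = NIR / Ea = 175 / 0.5 = 350.0000 mm

350.0000 mm


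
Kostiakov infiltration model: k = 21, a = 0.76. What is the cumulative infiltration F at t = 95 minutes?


F = k * t^a = 21 * 95^0.76
F = 21 * 31.847104

668.7892 mm


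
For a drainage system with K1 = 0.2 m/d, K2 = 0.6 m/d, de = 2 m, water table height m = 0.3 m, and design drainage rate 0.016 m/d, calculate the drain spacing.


S^2 = 8*K2*de*m/q + 4*K1*m^2/q
S^2 = 8*0.6*2*0.3/0.016 + 4*0.2*0.3^2/0.016
S = sqrt(184.5000)

13.5831 m


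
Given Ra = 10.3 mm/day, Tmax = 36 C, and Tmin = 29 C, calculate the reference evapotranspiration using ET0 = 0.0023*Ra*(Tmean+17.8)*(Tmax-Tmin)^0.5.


Tmean = (Tmax + Tmin)/2 = (36 + 29)/2 = 32.5
ET0 = 0.0023 * 10.3 * (32.5 + 17.8) * sqrt(36 - 29)
ET0 = 0.0023 * 10.3 * 50.3 * 2.645751

3.1527 mm/day


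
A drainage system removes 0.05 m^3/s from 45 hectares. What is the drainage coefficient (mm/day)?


DC = Q * 86400 / (A * 10000) * 1000
DC = 0.05 * 86400 / (45 * 10000) * 1000
DC = 4320000.0000 / 450000

9.6000 mm/day


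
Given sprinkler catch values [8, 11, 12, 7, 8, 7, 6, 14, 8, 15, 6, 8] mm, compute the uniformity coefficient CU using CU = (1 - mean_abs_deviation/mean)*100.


mean = 9.166667 mm
MAD = 2.555556 mm
CU = (1 - 2.555556/9.166667)*100

72.1212 %


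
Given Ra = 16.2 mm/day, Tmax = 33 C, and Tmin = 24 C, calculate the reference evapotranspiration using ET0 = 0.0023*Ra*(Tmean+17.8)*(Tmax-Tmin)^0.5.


Tmean = (Tmax + Tmin)/2 = (33 + 24)/2 = 28.5
ET0 = 0.0023 * 16.2 * (28.5 + 17.8) * sqrt(33 - 24)
ET0 = 0.0023 * 16.2 * 46.3 * 3.000000

5.1754 mm/day


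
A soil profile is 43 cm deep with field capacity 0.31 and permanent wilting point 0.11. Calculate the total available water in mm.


AWC = (FC - PWP) * d * 10
AWC = (0.31 - 0.11) * 43 * 10
AWC = 0.2000 * 43 * 10

86.0000 mm


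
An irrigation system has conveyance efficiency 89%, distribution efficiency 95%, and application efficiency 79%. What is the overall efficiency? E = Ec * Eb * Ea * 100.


Ec = 0.89, Eb = 0.95, Ea = 0.79
E = 0.89 * 0.95 * 0.79 * 100 = 66.7945%

66.7945 %


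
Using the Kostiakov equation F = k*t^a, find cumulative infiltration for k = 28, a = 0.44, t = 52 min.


F = k * t^a = 28 * 52^0.44
F = 28 * 5.689073

159.2940 mm


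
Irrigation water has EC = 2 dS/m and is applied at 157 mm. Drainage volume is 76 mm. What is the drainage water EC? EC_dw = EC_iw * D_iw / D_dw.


EC_dw = EC_iw * D_iw / D_dw
EC_dw = 2 * 157 / 76
EC_dw = 314 / 76

4.1316 dS/m


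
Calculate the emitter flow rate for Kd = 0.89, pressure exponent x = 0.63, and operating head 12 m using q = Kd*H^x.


q = Kd * H^x = 0.89 * 12^0.63 = 0.89 * 4.785025

4.2587 L/h


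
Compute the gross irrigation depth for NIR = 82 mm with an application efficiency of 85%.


Ea = 85% = 0.85
GID = NIR / Ea = 82 / 0.85 = 96.4706 mm

96.4706 mm


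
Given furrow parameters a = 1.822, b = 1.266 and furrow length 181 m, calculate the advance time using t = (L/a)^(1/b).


t = (L/a)^(1/b)
t = (181/1.822)^(1/1.266)
t = 99.341383^(1/1.266)

37.8018 min


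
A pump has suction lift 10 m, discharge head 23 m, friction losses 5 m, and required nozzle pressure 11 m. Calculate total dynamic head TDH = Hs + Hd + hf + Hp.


TDH = Hs + Hd + hf + Hp = 10 + 23 + 5 + 11 = 49

49 m


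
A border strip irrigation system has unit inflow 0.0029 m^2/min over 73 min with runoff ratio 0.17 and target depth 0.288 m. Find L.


L = q*t/((1+r)*Z)
L = 0.0029*73/((1+0.17)*0.288)
L = 0.2117/0.33696

0.6283 m


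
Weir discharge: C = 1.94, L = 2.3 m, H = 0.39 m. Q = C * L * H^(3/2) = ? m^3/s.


Q = C * L * H^(3/2) = 1.94 * 2.3 * 0.39^1.5 = 1.94 * 2.3 * 0.243555

1.0867 m^3/s


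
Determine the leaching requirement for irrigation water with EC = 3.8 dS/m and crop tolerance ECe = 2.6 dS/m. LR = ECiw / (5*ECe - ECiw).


LR = ECiw / (5*ECe - ECiw)
LR = 3.8 / (5*2.6 - 3.8)
LR = 3.8 / 9.2000

0.4130


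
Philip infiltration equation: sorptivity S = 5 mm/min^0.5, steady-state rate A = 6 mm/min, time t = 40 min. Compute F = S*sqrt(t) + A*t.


F = S*sqrt(t) + A*t
F = 5*sqrt(40) + 6*40
F = 5*6.324555 + 240

271.6228 mm


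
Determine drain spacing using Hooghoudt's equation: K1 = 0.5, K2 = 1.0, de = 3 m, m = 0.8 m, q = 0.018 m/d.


S^2 = 8*K2*de*m/q + 4*K1*m^2/q
S^2 = 8*1.0*3*0.8/0.018 + 4*0.5*0.8^2/0.018
S = sqrt(1137.7778)

33.7310 m


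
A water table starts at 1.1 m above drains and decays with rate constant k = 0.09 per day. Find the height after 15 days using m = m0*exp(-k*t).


m = m0 * exp(-k*t)
m = 1.1 * exp(-0.09 * 15)
m = 1.1 * exp(-1.3500)

0.2852 m


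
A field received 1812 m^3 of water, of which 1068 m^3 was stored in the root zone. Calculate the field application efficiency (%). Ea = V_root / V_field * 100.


Ea = V_root / V_field * 100 = 1068 / 1812 * 100 = 58.9404%

58.9404 %


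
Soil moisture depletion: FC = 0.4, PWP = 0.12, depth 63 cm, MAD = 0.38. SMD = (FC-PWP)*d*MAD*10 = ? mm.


SMD = (FC - PWP) * d * MAD * 10
SMD = (0.4 - 0.12) * 63 * 0.38 * 10
SMD = 0.2800 * 63 * 0.38 * 10

67.0320 mm


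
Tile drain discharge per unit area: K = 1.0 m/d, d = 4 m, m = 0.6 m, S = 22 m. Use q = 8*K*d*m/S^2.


q = 8*K*d*m/S^2
q = 8*1.0*4*0.6/22^2
q = 19.2000 / 484

0.0397 m/d


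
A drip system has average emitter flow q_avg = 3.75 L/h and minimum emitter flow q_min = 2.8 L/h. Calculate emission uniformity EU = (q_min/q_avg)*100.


EU = (q_min/q_avg)*100 = (2.8/3.75)*100 = 74.6667%

74.6667 %


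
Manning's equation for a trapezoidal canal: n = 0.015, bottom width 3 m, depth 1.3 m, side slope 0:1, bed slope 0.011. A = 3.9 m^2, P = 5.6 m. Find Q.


R = A/P = 3.9/5.6 = 0.696429
Q = (1/0.015) * 3.9 * 0.696429^(2/3) * 0.011^0.5

21.4250 m^3/s


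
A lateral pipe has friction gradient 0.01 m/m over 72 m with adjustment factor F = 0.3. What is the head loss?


hf = J * L * F = 0.01 * 72 * 0.3 = 0.2160 m

0.2160 m


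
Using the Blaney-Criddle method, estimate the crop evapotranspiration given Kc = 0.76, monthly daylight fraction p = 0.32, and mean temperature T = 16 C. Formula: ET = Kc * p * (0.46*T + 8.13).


ET = Kc * p * (0.46*T + 8.13)
ET = 0.76 * 0.32 * (0.46*16 + 8.13)
ET = 0.76 * 0.32 * 15.4900

3.7672 mm/day


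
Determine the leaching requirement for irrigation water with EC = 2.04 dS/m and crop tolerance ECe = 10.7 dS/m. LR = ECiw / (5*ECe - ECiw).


LR = ECiw / (5*ECe - ECiw)
LR = 2.04 / (5*10.7 - 2.04)
LR = 2.04 / 51.4600

0.0396


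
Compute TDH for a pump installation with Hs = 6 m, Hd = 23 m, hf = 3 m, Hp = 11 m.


TDH = Hs + Hd + hf + Hp = 6 + 23 + 3 + 11 = 43

43 m


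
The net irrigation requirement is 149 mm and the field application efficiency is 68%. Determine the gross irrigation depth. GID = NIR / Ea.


Ea = 68% = 0.68
GID = NIR / Ea = 149 / 0.68 = 219.1176 mm

219.1176 mm


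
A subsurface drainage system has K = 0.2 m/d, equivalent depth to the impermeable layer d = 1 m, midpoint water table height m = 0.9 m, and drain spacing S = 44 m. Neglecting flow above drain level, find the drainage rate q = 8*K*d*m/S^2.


q = 8*K*d*m/S^2
q = 8*0.2*1*0.9/44^2
q = 1.4400 / 1936

7.4380e-04 m/d


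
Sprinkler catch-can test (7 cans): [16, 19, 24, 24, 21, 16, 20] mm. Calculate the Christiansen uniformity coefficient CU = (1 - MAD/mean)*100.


mean = 20.000000 mm
MAD = 2.571429 mm
CU = (1 - 2.571429/20.000000)*100

87.1429 %


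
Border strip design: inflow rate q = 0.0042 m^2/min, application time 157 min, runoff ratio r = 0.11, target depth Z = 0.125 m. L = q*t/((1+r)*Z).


L = q*t/((1+r)*Z)
L = 0.0042*157/((1+0.11)*0.125)
L = 0.6594/0.13875

4.7524 m


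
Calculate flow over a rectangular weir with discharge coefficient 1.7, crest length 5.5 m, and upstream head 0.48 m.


Q = C * L * H^(3/2) = 1.7 * 5.5 * 0.48^1.5 = 1.7 * 5.5 * 0.332554

3.1094 m^3/s


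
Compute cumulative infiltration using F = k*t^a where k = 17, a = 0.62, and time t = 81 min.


F = k * t^a = 17 * 81^0.62
F = 17 * 15.249679

259.2445 mm


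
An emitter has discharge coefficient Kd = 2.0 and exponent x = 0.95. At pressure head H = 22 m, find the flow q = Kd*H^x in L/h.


q = Kd * H^x = 2.0 * 22^0.95 = 2.0 * 18.849574

37.6991 L/h


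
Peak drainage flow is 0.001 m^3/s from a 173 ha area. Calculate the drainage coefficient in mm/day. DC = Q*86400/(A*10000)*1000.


DC = Q * 86400 / (A * 10000) * 1000
DC = 0.001 * 86400 / (173 * 10000) * 1000
DC = 86400.0000 / 1730000

0.0499 mm/day


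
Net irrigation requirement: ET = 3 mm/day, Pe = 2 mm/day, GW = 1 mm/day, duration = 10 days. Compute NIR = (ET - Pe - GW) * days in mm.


Daily deficit = ET - Pe - GW = 3 - 2 - 1 = 0 mm/day
NIR = 0 * 10 = 0 mm

0 mm


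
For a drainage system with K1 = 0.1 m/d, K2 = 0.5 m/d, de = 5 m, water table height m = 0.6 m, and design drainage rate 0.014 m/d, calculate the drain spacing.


S^2 = 8*K2*de*m/q + 4*K1*m^2/q
S^2 = 8*0.5*5*0.6/0.014 + 4*0.1*0.6^2/0.014
S = sqrt(867.4286)

29.4521 m


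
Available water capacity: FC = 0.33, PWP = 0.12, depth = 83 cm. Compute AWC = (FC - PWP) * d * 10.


AWC = (FC - PWP) * d * 10
AWC = (0.33 - 0.12) * 83 * 10
AWC = 0.2100 * 83 * 10

174.3000 mm


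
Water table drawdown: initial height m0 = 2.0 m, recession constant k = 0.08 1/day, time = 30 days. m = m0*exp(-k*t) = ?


m = m0 * exp(-k*t)
m = 2.0 * exp(-0.08 * 30)
m = 2.0 * exp(-2.4000)

0.1814 m


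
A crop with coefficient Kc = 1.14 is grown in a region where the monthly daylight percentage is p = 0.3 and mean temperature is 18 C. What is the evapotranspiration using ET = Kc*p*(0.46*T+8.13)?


ET = Kc * p * (0.46*T + 8.13)
ET = 1.14 * 0.3 * (0.46*18 + 8.13)
ET = 1.14 * 0.3 * 16.4100

5.6122 mm/day


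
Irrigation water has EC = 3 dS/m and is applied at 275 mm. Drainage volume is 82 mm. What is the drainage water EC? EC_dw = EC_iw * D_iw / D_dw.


EC_dw = EC_iw * D_iw / D_dw
EC_dw = 3 * 275 / 82
EC_dw = 825 / 82

10.0610 dS/m


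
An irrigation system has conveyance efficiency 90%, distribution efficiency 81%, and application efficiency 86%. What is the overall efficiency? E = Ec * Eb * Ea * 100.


Ec = 0.9, Eb = 0.81, Ea = 0.86
E = 0.9 * 0.81 * 0.86 * 100 = 62.6940%

62.6940 %


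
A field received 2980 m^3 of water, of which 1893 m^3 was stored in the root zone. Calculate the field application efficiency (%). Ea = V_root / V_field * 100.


Ea = V_root / V_field * 100 = 1893 / 2980 * 100 = 63.5235%

63.5235 %


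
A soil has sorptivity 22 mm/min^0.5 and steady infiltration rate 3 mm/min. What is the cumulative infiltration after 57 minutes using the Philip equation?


F = S*sqrt(t) + A*t
F = 22*sqrt(57) + 3*57
F = 22*7.549834 + 171

337.0963 mm


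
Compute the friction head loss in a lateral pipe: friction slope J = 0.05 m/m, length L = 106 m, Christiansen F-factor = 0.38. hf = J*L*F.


hf = J * L * F = 0.05 * 106 * 0.38 = 2.0140 m

2.0140 m


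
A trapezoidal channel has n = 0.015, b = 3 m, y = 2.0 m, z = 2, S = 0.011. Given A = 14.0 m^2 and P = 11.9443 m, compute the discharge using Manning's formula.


R = A/P = 14.0/11.9443 = 1.172107
Q = (1/0.015) * 14.0 * 1.172107^(2/3) * 0.011^0.5

108.8206 m^3/s


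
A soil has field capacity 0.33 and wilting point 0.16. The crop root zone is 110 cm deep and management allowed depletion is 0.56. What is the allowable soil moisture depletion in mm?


SMD = (FC - PWP) * d * MAD * 10
SMD = (0.33 - 0.16) * 110 * 0.56 * 10
SMD = 0.1700 * 110 * 0.56 * 10

104.7200 mm
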